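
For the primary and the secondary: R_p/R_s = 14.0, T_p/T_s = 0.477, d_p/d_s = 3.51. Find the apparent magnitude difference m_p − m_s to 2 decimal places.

0.21

L_p/L_s = (14.0)²(0.477)⁴ = 10.15.
F_p/F_s = (L_p/L_s)/(d_p/d_s)² = 10.15/12.32 = 0.8236.
m_p − m_s = −2.5 log₁₀(0.8236) = 0.21.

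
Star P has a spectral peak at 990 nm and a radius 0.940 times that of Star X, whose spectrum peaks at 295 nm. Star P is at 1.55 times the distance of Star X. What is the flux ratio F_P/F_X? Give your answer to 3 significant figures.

Wien's law: T_P/T_X = λ_X/λ_P = 295/990 = 0.2980.
L_P/L_X = (R_P/R_X)²(T_P/T_X)⁴ = (0.940)²(0.2980)⁴ = 0.006966.
F_P/F_X = (L_P/L_X)/(d_P/d_X)² = 0.006966/(1.55)² = 0.002900.

0.00290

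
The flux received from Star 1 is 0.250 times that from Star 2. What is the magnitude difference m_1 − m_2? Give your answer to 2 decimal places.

m_1 − m_2 = −2.5 log₁₀(F_1/F_2) = −2.5 log₁₀(0.250) = −2.5 × (-0.602) = 1.505.

1.51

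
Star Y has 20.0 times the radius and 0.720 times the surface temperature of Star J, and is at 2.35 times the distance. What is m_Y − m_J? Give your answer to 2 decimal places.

-3.22

L_Y/L_J = (20.0)²(0.720)⁴ = 107.5.
F_Y/F_J = (L_Y/L_J)/(d_Y/d_J)² = 107.5/5.523 = 19.46.
m_Y − m_J = −2.5 log₁₀(19.46) = -3.22.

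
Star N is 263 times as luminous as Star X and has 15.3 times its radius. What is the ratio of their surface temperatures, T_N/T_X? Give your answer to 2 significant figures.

L ∝ R²T⁴ gives T ∝ (L/R²)^(1/4), so
T_N/T_X = (263 / 15.3²)^(1/4) = (1.123)^(1/4) = 1.030.

1.0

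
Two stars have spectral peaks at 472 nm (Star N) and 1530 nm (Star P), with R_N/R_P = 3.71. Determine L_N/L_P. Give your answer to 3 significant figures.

Wien's law gives T ∝ 1/λ_max, so T_N/T_P = λ_P/λ_N = 1530/472 = 3.242.
Then L ∝ R²T⁴ gives L_N/L_P = (3.71)² × (3.242)⁴ = 13.76 × 110.4 = 1520.

1.52×10^3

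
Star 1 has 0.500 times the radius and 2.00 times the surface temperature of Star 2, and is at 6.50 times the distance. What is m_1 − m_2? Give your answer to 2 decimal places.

2.56

L_1/L_2 = (0.500)²(2.00)⁴ = 4.000.
F_1/F_2 = (L_1/L_2)/(d_1/d_2)² = 4.000/42.25 = 0.09467.
m_1 − m_2 = −2.5 log₁₀(0.09467) = 2.56.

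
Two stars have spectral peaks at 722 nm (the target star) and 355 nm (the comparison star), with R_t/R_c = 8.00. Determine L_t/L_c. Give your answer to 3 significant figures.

3.74

Wien's law gives T ∝ 1/λ_max, so T_t/T_c = λ_c/λ_t = 355/722 = 0.4917.
Then L ∝ R²T⁴ gives L_t/L_c = (8.00)² × (0.4917)⁴ = 64.00 × 0.05845 = 3.741.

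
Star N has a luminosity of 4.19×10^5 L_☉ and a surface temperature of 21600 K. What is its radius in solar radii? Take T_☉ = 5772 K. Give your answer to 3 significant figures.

R/R_☉ = √(L/L_☉) / (T/T_☉)² = √(4.19×10^5) / (3.742)²
       = 647.3 / 14.00 = 46.22.

46.2 solar radii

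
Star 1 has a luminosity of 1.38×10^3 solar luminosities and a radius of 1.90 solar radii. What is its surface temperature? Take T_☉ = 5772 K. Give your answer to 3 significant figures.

2.55×10^4 K

T/T_☉ = (L/L_☉)^(1/4) / (R/R_☉)^(1/2)
T = 5772 × (1.38×10^3)^(1/4) / √(1.90) = 5772 × 6.095 / 1.378 = 2.552×10^4 K.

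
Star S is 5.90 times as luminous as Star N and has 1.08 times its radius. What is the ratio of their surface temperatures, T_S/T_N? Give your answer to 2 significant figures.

L ∝ R²T⁴ gives T ∝ (L/R²)^(1/4), so
T_S/T_N = (5.90 / 1.08²)^(1/4) = (5.058)^(1/4) = 1.500.

1.5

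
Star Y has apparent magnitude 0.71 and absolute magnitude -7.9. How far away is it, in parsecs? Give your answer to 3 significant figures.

527 pc

m − M = 5 log₁₀(d/10 pc)
0.71 − (-7.9) = 8.61 = 5 log₁₀(d/10)
d = 10 × 10^(8.61/5) = 10 × 10^1.722 = 527.2 pc.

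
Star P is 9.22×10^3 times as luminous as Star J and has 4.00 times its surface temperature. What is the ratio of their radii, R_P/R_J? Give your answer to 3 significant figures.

L ∝ R²T⁴ gives R ∝ √L / T², so
R_P/R_J = √(9.22×10^3) / (4.00)² = 96.02 / 16.00 = 6.001.

6.00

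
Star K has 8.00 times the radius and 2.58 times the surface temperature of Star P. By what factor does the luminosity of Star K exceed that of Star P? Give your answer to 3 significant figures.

2.84×10^3

From the Stefan–Boltzmann law, L ∝ R²T⁴, so
L_K/L_P = (R_K/R_P)² (T_K/T_P)⁴ = (8.00)² × (2.58)⁴ = 64.00 × 44.31 = 2836.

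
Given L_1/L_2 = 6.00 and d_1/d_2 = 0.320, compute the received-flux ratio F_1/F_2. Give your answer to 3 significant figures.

F = L/(4πd²), so F_1/F_2 = (L_1/L_2) / (d_1/d_2)²
= 6.00 / (0.320)² = 6.00 / 0.1024 = 58.59.

58.6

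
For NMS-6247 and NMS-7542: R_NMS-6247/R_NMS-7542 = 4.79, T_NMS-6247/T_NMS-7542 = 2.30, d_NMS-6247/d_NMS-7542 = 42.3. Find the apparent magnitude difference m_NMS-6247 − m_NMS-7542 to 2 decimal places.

1.11

L_NMS-6247/L_NMS-7542 = (4.79)²(2.30)⁴ = 642.1.
F_NMS-6247/F_NMS-7542 = (L_NMS-6247/L_NMS-7542)/(d_NMS-6247/d_NMS-7542)² = 642.1/1789 = 0.3588.
m_NMS-6247 − m_NMS-7542 = −2.5 log₁₀(0.3588) = 1.11.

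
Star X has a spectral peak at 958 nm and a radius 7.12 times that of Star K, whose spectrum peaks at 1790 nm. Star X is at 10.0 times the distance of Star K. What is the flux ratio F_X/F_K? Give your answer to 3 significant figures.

Wien's law: T_X/T_K = λ_K/λ_X = 1790/958 = 1.868.
L_X/L_K = (R_X/R_K)²(T_X/T_K)⁴ = (7.12)²(1.868)⁴ = 617.9.
F_X/F_K = (L_X/L_K)/(d_X/d_K)² = 617.9/(10.0)² = 6.179.

6.18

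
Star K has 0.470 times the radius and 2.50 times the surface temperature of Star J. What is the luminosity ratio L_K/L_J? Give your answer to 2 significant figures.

From the Stefan–Boltzmann law, L ∝ R²T⁴, so
L_K/L_J = (R_K/R_J)² (T_K/T_J)⁴ = (0.470)² × (2.50)⁴ = 0.2209 × 39.06 = 8.629.

8.6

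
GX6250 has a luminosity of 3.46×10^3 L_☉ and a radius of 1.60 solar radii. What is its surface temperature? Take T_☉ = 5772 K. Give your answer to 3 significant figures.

3.50×10^4 K

T/T_☉ = (L/L_☉)^(1/4) / (R/R_☉)^(1/2)
T = 5772 × (3.46×10^3)^(1/4) / √(1.60) = 5772 × 7.670 / 1.265 = 3.500×10^4 K.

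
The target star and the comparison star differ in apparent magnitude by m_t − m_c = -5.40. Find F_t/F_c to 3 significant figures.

F_t/F_c = 10^(−(m_t − m_c)/2.5) = 10^(5.40/2.5) = 10^2.160 = 144.5.

145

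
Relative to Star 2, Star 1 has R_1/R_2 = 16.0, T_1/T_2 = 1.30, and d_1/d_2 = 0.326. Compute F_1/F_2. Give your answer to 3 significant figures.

L_1/L_2 = (R_1/R_2)²(T_1/T_2)⁴ = (16.0)² × (1.30)⁴ = 731.2.
F_1/F_2 = (L_1/L_2)/(d_1/d_2)² = 731.2 / (0.326)² = 6880.

6.88×10^3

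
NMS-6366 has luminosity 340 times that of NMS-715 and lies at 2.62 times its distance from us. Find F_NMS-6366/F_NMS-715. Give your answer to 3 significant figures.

F = L/(4πd²), so F_NMS-6366/F_NMS-715 = (L_NMS-6366/L_NMS-715) / (d_NMS-6366/d_NMS-715)²
= 340 / (2.62)² = 340 / 6.864 = 49.53.

49.5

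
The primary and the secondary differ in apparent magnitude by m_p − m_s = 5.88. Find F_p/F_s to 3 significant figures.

0.00445

F_p/F_s = 10^(−(m_p − m_s)/2.5) = 10^(-5.88/2.5) = 10^-2.352 = 0.004446.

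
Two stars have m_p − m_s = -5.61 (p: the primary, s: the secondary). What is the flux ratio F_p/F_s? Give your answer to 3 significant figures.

175

F_p/F_s = 10^(−(m_p − m_s)/2.5) = 10^(5.61/2.5) = 10^2.244 = 175.4.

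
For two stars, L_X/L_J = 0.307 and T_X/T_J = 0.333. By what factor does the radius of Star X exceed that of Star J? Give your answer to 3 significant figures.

5.00

L ∝ R²T⁴ gives R ∝ √L / T², so
R_X/R_J = √(0.307) / (0.333)² = 0.5541 / 0.1109 = 4.997.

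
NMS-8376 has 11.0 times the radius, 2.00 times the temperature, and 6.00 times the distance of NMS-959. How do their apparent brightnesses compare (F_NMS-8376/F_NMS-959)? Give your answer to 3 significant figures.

53.8

L_NMS-8376/L_NMS-959 = (R_NMS-8376/R_NMS-959)²(T_NMS-8376/T_NMS-959)⁴ = (11.0)² × (2.00)⁴ = 1936.
F_NMS-8376/F_NMS-959 = (L_NMS-8376/L_NMS-959)/(d_NMS-8376/d_NMS-959)² = 1936 / (6.00)² = 53.78.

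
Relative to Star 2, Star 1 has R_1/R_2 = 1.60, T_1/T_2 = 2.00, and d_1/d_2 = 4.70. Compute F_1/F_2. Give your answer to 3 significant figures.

1.85

L_1/L_2 = (R_1/R_2)²(T_1/T_2)⁴ = (1.60)² × (2.00)⁴ = 40.96.
F_1/F_2 = (L_1/L_2)/(d_1/d_2)² = 40.96 / (4.70)² = 1.854.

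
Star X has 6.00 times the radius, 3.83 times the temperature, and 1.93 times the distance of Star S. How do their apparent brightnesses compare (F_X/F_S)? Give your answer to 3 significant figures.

2.08×10^3

L_X/L_S = (R_X/R_S)²(T_X/T_S)⁴ = (6.00)² × (3.83)⁴ = 7746.
F_X/F_S = (L_X/L_S)/(d_X/d_S)² = 7746 / (1.93)² = 2080.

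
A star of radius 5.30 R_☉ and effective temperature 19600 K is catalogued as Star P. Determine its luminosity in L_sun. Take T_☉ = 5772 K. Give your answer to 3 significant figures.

3.73×10^3 L_sun

L/L_☉ = (R/R_☉)² (T/T_☉)⁴ = (5.30)² × (19600/5772)⁴
       = 28.09 × (3.396)⁴ = 28.09 × 133.0 = 3735.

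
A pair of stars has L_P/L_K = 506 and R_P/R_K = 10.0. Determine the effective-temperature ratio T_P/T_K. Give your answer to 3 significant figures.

1.50

L ∝ R²T⁴ gives T ∝ (L/R²)^(1/4), so
T_P/T_K = (506 / 10.0²)^(1/4) = (5.060)^(1/4) = 1.500.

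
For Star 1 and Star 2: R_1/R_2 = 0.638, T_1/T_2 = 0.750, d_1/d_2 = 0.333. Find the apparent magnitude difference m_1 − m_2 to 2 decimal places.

L_1/L_2 = (0.638)²(0.750)⁴ = 0.1288.
F_1/F_2 = (L_1/L_2)/(d_1/d_2)² = 0.1288/0.1109 = 1.161.
m_1 − m_2 = −2.5 log₁₀(1.161) = -0.16.

-0.16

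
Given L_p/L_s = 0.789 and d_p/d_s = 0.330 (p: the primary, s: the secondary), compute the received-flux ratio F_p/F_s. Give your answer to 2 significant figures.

F = L/(4πd²), so F_p/F_s = (L_p/L_s) / (d_p/d_s)²
= 0.789 / (0.330)² = 0.789 / 0.1089 = 7.245.

7.2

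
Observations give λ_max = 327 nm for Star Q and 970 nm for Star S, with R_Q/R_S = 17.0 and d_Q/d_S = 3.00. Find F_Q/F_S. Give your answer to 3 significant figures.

2.49×10^3

Wien's law: T_Q/T_S = λ_S/λ_Q = 970/327 = 2.966.
L_Q/L_S = (R_Q/R_S)²(T_Q/T_S)⁴ = (17.0)²(2.966)⁴ = 2.238×10^4.
F_Q/F_S = (L_Q/L_S)/(d_Q/d_S)² = 2.238×10^4/(3.00)² = 2486.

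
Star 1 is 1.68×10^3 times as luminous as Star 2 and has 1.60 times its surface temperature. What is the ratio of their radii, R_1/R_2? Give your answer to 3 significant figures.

L ∝ R²T⁴ gives R ∝ √L / T², so
R_1/R_2 = √(1.68×10^3) / (1.60)² = 40.99 / 2.560 = 16.01.

16.0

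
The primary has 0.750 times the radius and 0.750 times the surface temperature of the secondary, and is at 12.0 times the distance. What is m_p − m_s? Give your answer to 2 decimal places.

L_p/L_s = (0.750)²(0.750)⁴ = 0.1780.
F_p/F_s = (L_p/L_s)/(d_p/d_s)² = 0.1780/144.0 = 0.001236.
m_p − m_s = −2.5 log₁₀(0.001236) = 7.27.

7.27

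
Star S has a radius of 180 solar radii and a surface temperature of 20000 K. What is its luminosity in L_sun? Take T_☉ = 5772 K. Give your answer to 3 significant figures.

L/L_☉ = (R/R_☉)² (T/T_☉)⁴ = (180)² × (20000/5772)⁴
       = 3.240×10^4 × (3.465)⁴ = 3.240×10^4 × 144.2 = 4.670×10^6.

4.67×10^6 L_sun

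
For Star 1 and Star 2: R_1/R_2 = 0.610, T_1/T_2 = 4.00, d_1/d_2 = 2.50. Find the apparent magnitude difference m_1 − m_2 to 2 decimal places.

-2.96

L_1/L_2 = (0.610)²(4.00)⁴ = 95.26.
F_1/F_2 = (L_1/L_2)/(d_1/d_2)² = 95.26/6.250 = 15.24.
m_1 − m_2 = −2.5 log₁₀(15.24) = -2.96.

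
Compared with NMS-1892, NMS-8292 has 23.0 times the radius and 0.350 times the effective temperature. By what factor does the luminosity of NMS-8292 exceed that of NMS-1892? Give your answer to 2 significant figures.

7.9

From the Stefan–Boltzmann law, L ∝ R²T⁴, so
L_NMS-8292/L_NMS-1892 = (R_NMS-8292/R_NMS-1892)² (T_NMS-8292/T_NMS-1892)⁴ = (23.0)² × (0.350)⁴ = 529.0 × 0.01501 = 7.938.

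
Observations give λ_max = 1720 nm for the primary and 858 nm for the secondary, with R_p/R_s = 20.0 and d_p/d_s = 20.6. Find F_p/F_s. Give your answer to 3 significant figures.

0.0584

Wien's law: T_p/T_s = λ_s/λ_p = 858/1720 = 0.4988.
L_p/L_s = (R_p/R_s)²(T_p/T_s)⁴ = (20.0)²(0.4988)⁴ = 24.77.
F_p/F_s = (L_p/L_s)/(d_p/d_s)² = 24.77/(20.6)² = 0.05837.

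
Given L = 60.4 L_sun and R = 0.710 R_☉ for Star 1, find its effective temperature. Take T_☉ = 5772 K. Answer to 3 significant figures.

1.91×10^4 K

T/T_☉ = (L/L_☉)^(1/4) / (R/R_☉)^(1/2)
T = 5772 × (60.4)^(1/4) / √(0.710) = 5772 × 2.788 / 0.8426 = 1.910×10^4 K.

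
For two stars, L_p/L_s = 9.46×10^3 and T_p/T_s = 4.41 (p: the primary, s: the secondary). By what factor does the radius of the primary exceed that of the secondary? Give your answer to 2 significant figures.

L ∝ R²T⁴ gives R ∝ √L / T², so
R_p/R_s = √(9.46×10^3) / (4.41)² = 97.26 / 19.45 = 5.001.

5.0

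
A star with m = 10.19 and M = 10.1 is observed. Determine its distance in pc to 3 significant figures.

m − M = 5 log₁₀(d/10 pc)
10.19 − (10.1) = 0.09 = 5 log₁₀(d/10)
d = 10 × 10^(0.09/5) = 10 × 10^0.018 = 10.42 pc.

10.4 pc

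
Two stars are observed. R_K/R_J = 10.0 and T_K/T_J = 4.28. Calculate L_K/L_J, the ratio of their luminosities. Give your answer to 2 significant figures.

From the Stefan–Boltzmann law, L ∝ R²T⁴, so
L_K/L_J = (R_K/R_J)² (T_K/T_J)⁴ = (10.0)² × (4.28)⁴ = 100.0 × 335.6 = 3.356×10^4.

3.4×10^4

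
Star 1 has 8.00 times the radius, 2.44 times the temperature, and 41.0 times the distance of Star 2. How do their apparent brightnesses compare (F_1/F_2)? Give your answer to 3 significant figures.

1.35

L_1/L_2 = (R_1/R_2)²(T_1/T_2)⁴ = (8.00)² × (2.44)⁴ = 2269.
F_1/F_2 = (L_1/L_2)/(d_1/d_2)² = 2269 / (41.0)² = 1.349.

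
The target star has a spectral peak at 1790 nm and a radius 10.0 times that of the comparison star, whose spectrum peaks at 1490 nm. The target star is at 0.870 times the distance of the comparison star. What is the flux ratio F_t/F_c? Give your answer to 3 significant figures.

63.4

Wien's law: T_t/T_c = λ_c/λ_t = 1490/1790 = 0.8324.
L_t/L_c = (R_t/R_c)²(T_t/T_c)⁴ = (10.0)²(0.8324)⁴ = 48.01.
F_t/F_c = (L_t/L_c)/(d_t/d_c)² = 48.01/(0.870)² = 63.43.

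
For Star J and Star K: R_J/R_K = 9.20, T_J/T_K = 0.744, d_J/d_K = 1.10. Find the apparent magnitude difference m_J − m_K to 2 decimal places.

-3.33

L_J/L_K = (9.20)²(0.744)⁴ = 25.93.
F_J/F_K = (L_J/L_K)/(d_J/d_K)² = 25.93/1.210 = 21.43.
m_J − m_K = −2.5 log₁₀(21.43) = -3.33.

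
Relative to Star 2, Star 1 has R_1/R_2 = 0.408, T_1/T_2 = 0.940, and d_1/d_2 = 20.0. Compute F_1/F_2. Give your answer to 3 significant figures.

3.25×10^-4

L_1/L_2 = (R_1/R_2)²(T_1/T_2)⁴ = (0.408)² × (0.940)⁴ = 0.1300.
F_1/F_2 = (L_1/L_2)/(d_1/d_2)² = 0.1300 / (20.0)² = 3.249×10^-4.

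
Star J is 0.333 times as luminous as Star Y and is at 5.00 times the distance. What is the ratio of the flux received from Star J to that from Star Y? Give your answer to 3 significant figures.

F = L/(4πd²), so F_J/F_Y = (L_J/L_Y) / (d_J/d_Y)²
= 0.333 / (5.00)² = 0.333 / 25.00 = 0.01332.

0.0133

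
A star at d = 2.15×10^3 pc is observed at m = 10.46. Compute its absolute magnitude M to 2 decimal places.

-1.20

M = m − 5 log₁₀(d/10 pc) = 10.46 − 5 log₁₀(2.15×10^3/10)
  = 10.46 − 5 × 2.332 = 10.46 − 11.66 = -1.20.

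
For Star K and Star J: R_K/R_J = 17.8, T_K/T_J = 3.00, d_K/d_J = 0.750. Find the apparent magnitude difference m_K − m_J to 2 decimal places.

-11.65

L_K/L_J = (17.8)²(3.00)⁴ = 2.566×10^4.
F_K/F_J = (L_K/L_J)/(d_K/d_J)² = 2.566×10^4/0.5625 = 4.562×10^4.
m_K − m_J = −2.5 log₁₀(4.562×10^4) = -11.65.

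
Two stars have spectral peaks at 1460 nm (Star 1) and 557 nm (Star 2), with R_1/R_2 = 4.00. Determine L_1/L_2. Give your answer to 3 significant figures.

Wien's law gives T ∝ 1/λ_max, so T_1/T_2 = λ_2/λ_1 = 557/1460 = 0.3815.
Then L ∝ R²T⁴ gives L_1/L_2 = (4.00)² × (0.3815)⁴ = 16.00 × 0.02118 = 0.3389.

0.339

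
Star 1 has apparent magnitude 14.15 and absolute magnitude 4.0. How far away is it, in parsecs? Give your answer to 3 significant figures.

m − M = 5 log₁₀(d/10 pc)
14.15 − (4.0) = 10.15 = 5 log₁₀(d/10)
d = 10 × 10^(10.15/5) = 10 × 10^2.030 = 1072 pc.

1.07×10^3 pc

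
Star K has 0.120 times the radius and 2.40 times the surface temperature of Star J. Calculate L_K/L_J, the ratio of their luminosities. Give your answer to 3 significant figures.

From the Stefan–Boltzmann law, L ∝ R²T⁴, so
L_K/L_J = (R_K/R_J)² (T_K/T_J)⁴ = (0.120)² × (2.40)⁴ = 0.01440 × 33.18 = 0.4778.

0.478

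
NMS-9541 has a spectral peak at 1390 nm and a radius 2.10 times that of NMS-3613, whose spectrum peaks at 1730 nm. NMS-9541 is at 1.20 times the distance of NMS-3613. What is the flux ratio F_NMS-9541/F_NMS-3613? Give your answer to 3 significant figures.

7.35

Wien's law: T_NMS-9541/T_NMS-3613 = λ_NMS-3613/λ_NMS-9541 = 1730/1390 = 1.245.
L_NMS-9541/L_NMS-3613 = (R_NMS-9541/R_NMS-3613)²(T_NMS-9541/T_NMS-3613)⁴ = (2.10)²(1.245)⁴ = 10.58.
F_NMS-9541/F_NMS-3613 = (L_NMS-9541/L_NMS-3613)/(d_NMS-9541/d_NMS-3613)² = 10.58/(1.20)² = 7.349.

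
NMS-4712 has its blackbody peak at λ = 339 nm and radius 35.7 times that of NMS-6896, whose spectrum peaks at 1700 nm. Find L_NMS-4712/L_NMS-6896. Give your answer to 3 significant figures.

8.06×10^5

Wien's law gives T ∝ 1/λ_max, so T_NMS-4712/T_NMS-6896 = λ_NMS-6896/λ_NMS-4712 = 1700/339 = 5.015.
Then L ∝ R²T⁴ gives L_NMS-4712/L_NMS-6896 = (35.7)² × (5.015)⁴ = 1274 × 632.4 = 8.060×10^5.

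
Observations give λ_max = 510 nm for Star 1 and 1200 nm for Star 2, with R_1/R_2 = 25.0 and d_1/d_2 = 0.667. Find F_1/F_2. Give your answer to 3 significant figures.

Wien's law: T_1/T_2 = λ_2/λ_1 = 1200/510 = 2.353.
L_1/L_2 = (R_1/R_2)²(T_1/T_2)⁴ = (25.0)²(2.353)⁴ = 1.916×10^4.
F_1/F_2 = (L_1/L_2)/(d_1/d_2)² = 1.916×10^4/(0.667)² = 4.306×10^4.

4.31×10^4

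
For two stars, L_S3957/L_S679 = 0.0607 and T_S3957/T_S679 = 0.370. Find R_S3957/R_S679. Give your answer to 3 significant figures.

1.80

L ∝ R²T⁴ gives R ∝ √L / T², so
R_S3957/R_S679 = √(0.0607) / (0.370)² = 0.2464 / 0.1369 = 1.800.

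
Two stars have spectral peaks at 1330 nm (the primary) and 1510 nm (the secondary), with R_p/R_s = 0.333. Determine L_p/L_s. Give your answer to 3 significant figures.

0.184

Wien's law gives T ∝ 1/λ_max, so T_p/T_s = λ_s/λ_p = 1510/1330 = 1.135.
Then L ∝ R²T⁴ gives L_p/L_s = (0.333)² × (1.135)⁴ = 0.1109 × 1.662 = 0.1842.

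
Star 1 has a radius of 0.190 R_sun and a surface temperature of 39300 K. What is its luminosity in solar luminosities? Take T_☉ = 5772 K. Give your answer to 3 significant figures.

77.6 solar luminosities

L/L_☉ = (R/R_☉)² (T/T_☉)⁴ = (0.190)² × (39300/5772)⁴
       = 0.03610 × (6.809)⁴ = 0.03610 × 2149 = 77.58.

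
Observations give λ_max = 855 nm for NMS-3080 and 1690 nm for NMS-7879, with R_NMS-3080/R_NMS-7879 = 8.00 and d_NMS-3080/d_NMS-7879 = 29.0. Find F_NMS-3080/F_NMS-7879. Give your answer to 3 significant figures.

1.16

Wien's law: T_NMS-3080/T_NMS-7879 = λ_NMS-7879/λ_NMS-3080 = 1690/855 = 1.977.
L_NMS-3080/L_NMS-7879 = (R_NMS-3080/R_NMS-7879)²(T_NMS-3080/T_NMS-7879)⁴ = (8.00)²(1.977)⁴ = 976.9.
F_NMS-3080/F_NMS-7879 = (L_NMS-3080/L_NMS-7879)/(d_NMS-3080/d_NMS-7879)² = 976.9/(29.0)² = 1.162.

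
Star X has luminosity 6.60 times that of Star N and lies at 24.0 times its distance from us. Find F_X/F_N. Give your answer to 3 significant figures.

0.0115

F = L/(4πd²), so F_X/F_N = (L_X/L_N) / (d_X/d_N)²
= 6.60 / (24.0)² = 6.60 / 576.0 = 0.01146.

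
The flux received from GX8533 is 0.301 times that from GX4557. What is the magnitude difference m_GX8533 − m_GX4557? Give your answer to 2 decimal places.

m_GX8533 − m_GX4557 = −2.5 log₁₀(F_GX8533/F_GX4557) = −2.5 log₁₀(0.301) = −2.5 × (-0.521) = 1.304.

1.30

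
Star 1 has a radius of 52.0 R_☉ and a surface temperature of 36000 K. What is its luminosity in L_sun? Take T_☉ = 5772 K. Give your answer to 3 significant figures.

4.09×10^6 L_sun

L/L_☉ = (R/R_☉)² (T/T_☉)⁴ = (52.0)² × (36000/5772)⁴
       = 2704 × (6.237)⁴ = 2704 × 1513 = 4.092×10^6.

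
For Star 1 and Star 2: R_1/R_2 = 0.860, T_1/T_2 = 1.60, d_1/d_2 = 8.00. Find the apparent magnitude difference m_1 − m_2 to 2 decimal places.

L_1/L_2 = (0.860)²(1.60)⁴ = 4.847.
F_1/F_2 = (L_1/L_2)/(d_1/d_2)² = 4.847/64.00 = 0.07574.
m_1 − m_2 = −2.5 log₁₀(0.07574) = 2.80.

2.80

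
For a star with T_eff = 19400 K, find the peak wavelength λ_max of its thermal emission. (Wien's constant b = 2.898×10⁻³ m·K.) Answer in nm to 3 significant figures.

λ_max = b/T = 2.898×10⁻³ / 19400 = 1.49×10^-7 m = 149.4 nm.

149 nm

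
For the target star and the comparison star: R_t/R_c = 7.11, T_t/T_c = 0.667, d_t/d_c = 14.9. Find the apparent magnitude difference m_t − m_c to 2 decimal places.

L_t/L_c = (7.11)²(0.667)⁴ = 10.01.
F_t/F_c = (L_t/L_c)/(d_t/d_c)² = 10.01/222.0 = 0.04507.
m_t − m_c = −2.5 log₁₀(0.04507) = 3.37.

3.37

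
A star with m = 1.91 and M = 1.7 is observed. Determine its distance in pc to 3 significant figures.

m − M = 5 log₁₀(d/10 pc)
1.91 − (1.7) = 0.21 = 5 log₁₀(d/10)
d = 10 × 10^(0.21/5) = 10 × 10^0.042 = 11.02 pc.

11.0 pc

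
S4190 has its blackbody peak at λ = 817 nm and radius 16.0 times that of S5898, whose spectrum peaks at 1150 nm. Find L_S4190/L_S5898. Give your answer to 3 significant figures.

1.00×10^3

Wien's law gives T ∝ 1/λ_max, so T_S4190/T_S5898 = λ_S5898/λ_S4190 = 1150/817 = 1.408.
Then L ∝ R²T⁴ gives L_S4190/L_S5898 = (16.0)² × (1.408)⁴ = 256.0 × 3.926 = 1005.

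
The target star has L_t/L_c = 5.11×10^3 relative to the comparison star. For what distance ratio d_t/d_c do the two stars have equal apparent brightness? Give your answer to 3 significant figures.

Equal flux requires L_t/d_t² = L_c/d_c², so d_t/d_c = √(L_t/L_c)
= √(5.11×10^3) = 71.48.

71.5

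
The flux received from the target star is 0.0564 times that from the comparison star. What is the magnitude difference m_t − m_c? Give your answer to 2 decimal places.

m_t − m_c = −2.5 log₁₀(F_t/F_c) = −2.5 log₁₀(0.0564) = −2.5 × (-1.249) = 3.122.

3.12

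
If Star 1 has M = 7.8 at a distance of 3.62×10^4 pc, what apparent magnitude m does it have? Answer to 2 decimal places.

25.59

m = M + 5 log₁₀(d/10 pc) = 7.8 + 5 log₁₀(3.62×10^4/10)
  = 7.8 + 5 × 3.559 = 7.8 + 17.79 = 25.59.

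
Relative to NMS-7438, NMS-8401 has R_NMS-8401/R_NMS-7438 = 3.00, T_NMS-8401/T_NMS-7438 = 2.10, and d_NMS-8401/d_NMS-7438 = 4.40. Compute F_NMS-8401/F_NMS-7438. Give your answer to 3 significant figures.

L_NMS-8401/L_NMS-7438 = (R_NMS-8401/R_NMS-7438)²(T_NMS-8401/T_NMS-7438)⁴ = (3.00)² × (2.10)⁴ = 175.0.
F_NMS-8401/F_NMS-7438 = (L_NMS-8401/L_NMS-7438)/(d_NMS-8401/d_NMS-7438)² = 175.0 / (4.40)² = 9.041.

9.04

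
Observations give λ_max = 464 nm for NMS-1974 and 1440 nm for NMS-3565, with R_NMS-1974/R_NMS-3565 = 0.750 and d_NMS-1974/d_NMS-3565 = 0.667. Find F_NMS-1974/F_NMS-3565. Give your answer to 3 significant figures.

117

Wien's law: T_NMS-1974/T_NMS-3565 = λ_NMS-3565/λ_NMS-1974 = 1440/464 = 3.103.
L_NMS-1974/L_NMS-3565 = (R_NMS-1974/R_NMS-3565)²(T_NMS-1974/T_NMS-3565)⁴ = (0.750)²(3.103)⁴ = 52.18.
F_NMS-1974/F_NMS-3565 = (L_NMS-1974/L_NMS-3565)/(d_NMS-1974/d_NMS-3565)² = 52.18/(0.667)² = 117.3.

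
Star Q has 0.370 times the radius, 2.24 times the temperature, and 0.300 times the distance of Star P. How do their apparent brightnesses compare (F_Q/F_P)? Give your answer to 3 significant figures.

38.3

L_Q/L_P = (R_Q/R_P)²(T_Q/T_P)⁴ = (0.370)² × (2.24)⁴ = 3.447.
F_Q/F_P = (L_Q/L_P)/(d_Q/d_P)² = 3.447 / (0.300)² = 38.30.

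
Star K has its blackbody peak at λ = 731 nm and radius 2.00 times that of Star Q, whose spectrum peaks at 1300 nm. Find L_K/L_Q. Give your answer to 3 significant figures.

40.0

Wien's law gives T ∝ 1/λ_max, so T_K/T_Q = λ_Q/λ_K = 1300/731 = 1.778.
Then L ∝ R²T⁴ gives L_K/L_Q = (2.00)² × (1.778)⁴ = 4.000 × 10.00 = 40.01.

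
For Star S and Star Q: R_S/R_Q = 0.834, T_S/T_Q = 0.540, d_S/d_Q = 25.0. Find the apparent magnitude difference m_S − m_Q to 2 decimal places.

L_S/L_Q = (0.834)²(0.540)⁴ = 0.05914.
F_S/F_Q = (L_S/L_Q)/(d_S/d_Q)² = 0.05914/625.0 = 9.463×10^-5.
m_S − m_Q = −2.5 log₁₀(9.463×10^-5) = 10.06.

10.06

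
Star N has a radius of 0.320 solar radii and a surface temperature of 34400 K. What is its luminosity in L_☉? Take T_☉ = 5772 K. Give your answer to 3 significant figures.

129 L_☉

L/L_☉ = (R/R_☉)² (T/T_☉)⁴ = (0.320)² × (34400/5772)⁴
       = 0.1024 × (5.960)⁴ = 0.1024 × 1262 = 129.2.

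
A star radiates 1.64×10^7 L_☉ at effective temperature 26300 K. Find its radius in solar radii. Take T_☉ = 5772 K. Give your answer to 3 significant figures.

R/R_☉ = √(L/L_☉) / (T/T_☉)² = √(1.64×10^7) / (4.556)²
       = 4050 / 20.76 = 195.1.

195 solar radii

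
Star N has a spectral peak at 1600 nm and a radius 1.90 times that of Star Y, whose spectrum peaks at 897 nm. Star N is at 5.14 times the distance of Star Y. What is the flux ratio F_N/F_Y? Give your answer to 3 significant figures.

Wien's law: T_N/T_Y = λ_Y/λ_N = 897/1600 = 0.5606.
L_N/L_Y = (R_N/R_Y)²(T_N/T_Y)⁴ = (1.90)²(0.5606)⁴ = 0.3566.
F_N/F_Y = (L_N/L_Y)/(d_N/d_Y)² = 0.3566/(5.14)² = 0.01350.

0.0135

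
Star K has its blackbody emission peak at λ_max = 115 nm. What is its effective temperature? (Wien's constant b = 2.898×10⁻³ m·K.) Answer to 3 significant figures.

2.52×10^4 K

T = b/λ_max = 2.898×10⁻³ / (115×10⁻⁹) = 2.520×10^4 K.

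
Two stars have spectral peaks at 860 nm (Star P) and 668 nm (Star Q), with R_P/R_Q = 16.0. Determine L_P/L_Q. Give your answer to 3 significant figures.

Wien's law gives T ∝ 1/λ_max, so T_P/T_Q = λ_Q/λ_P = 668/860 = 0.7767.
Then L ∝ R²T⁴ gives L_P/L_Q = (16.0)² × (0.7767)⁴ = 256.0 × 0.3640 = 93.19.

93.2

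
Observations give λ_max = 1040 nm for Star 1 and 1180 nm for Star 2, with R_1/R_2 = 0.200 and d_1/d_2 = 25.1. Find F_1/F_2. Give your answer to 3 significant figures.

Wien's law: T_1/T_2 = λ_2/λ_1 = 1180/1040 = 1.135.
L_1/L_2 = (R_1/R_2)²(T_1/T_2)⁴ = (0.200)²(1.135)⁴ = 0.06629.
F_1/F_2 = (L_1/L_2)/(d_1/d_2)² = 0.06629/(25.1)² = 1.052×10^-4.

1.05×10^-4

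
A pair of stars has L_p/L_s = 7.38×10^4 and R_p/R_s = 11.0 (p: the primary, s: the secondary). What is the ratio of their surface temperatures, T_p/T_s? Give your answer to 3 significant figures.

4.97

L ∝ R²T⁴ gives T ∝ (L/R²)^(1/4), so
T_p/T_s = (7.38×10^4 / 11.0²)^(1/4) = (609.9)^(1/4) = 4.970.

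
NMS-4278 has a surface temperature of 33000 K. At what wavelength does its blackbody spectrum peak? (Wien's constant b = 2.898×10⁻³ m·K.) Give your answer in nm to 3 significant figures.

λ_max = b/T = 2.898×10⁻³ / 33000 = 8.78×10^-8 m = 87.82 nm.

87.8 nm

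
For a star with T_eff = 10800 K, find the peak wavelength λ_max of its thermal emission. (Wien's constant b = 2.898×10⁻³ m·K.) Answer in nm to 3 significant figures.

268 nm

λ_max = b/T = 2.898×10⁻³ / 10800 = 2.68×10^-7 m = 268.3 nm.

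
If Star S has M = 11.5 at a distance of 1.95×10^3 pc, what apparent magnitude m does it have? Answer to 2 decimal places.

m = M + 5 log₁₀(d/10 pc) = 11.5 + 5 log₁₀(1.95×10^3/10)
  = 11.5 + 5 × 2.290 = 11.5 + 11.45 = 22.95.

22.95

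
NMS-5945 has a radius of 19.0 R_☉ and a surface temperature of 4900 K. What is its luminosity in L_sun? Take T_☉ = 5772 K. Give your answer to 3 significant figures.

187 L_sun

L/L_☉ = (R/R_☉)² (T/T_☉)⁴ = (19.0)² × (4900/5772)⁴
       = 361.0 × (0.8489)⁴ = 361.0 × 0.5194 = 187.5.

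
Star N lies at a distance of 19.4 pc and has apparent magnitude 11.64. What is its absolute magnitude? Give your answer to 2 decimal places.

M = m − 5 log₁₀(d/10 pc) = 11.64 − 5 log₁₀(19.4/10)
  = 11.64 − 5 × 0.288 = 11.64 − 1.44 = 10.20.

10.20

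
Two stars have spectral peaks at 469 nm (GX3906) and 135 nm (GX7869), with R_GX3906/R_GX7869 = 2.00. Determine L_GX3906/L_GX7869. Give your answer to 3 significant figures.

0.0275

Wien's law gives T ∝ 1/λ_max, so T_GX3906/T_GX7869 = λ_GX7869/λ_GX3906 = 135/469 = 0.2878.
Then L ∝ R²T⁴ gives L_GX3906/L_GX7869 = (2.00)² × (0.2878)⁴ = 4.000 × 0.006865 = 0.02746.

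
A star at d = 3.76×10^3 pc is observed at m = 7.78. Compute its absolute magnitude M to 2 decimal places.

-5.10

M = m − 5 log₁₀(d/10 pc) = 7.78 − 5 log₁₀(3.76×10^3/10)
  = 7.78 − 5 × 2.575 = 7.78 − 12.88 = -5.10.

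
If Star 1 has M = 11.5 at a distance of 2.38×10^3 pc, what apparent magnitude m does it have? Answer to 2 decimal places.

m = M + 5 log₁₀(d/10 pc) = 11.5 + 5 log₁₀(2.38×10^3/10)
  = 11.5 + 5 × 2.377 = 11.5 + 11.88 = 23.38.

23.38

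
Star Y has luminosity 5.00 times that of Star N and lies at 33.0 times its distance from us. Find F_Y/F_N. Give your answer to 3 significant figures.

F = L/(4πd²), so F_Y/F_N = (L_Y/L_N) / (d_Y/d_N)²
= 5.00 / (33.0)² = 5.00 / 1089 = 0.004591.

0.00459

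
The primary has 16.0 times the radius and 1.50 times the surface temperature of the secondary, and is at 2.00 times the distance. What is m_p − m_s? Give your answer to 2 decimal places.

-6.28

L_p/L_s = (16.0)²(1.50)⁴ = 1296.
F_p/F_s = (L_p/L_s)/(d_p/d_s)² = 1296/4.000 = 324.0.
m_p − m_s = −2.5 log₁₀(324.0) = -6.28.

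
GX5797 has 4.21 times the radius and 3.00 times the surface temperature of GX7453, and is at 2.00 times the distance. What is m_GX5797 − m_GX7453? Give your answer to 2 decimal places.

L_GX5797/L_GX7453 = (4.21)²(3.00)⁴ = 1436.
F_GX5797/F_GX7453 = (L_GX5797/L_GX7453)/(d_GX5797/d_GX7453)² = 1436/4.000 = 358.9.
m_GX5797 − m_GX7453 = −2.5 log₁₀(358.9) = -6.39.

-6.39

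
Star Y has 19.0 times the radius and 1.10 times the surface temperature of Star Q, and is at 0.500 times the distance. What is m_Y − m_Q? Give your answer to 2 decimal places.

-8.31

L_Y/L_Q = (19.0)²(1.10)⁴ = 528.5.
F_Y/F_Q = (L_Y/L_Q)/(d_Y/d_Q)² = 528.5/0.2500 = 2114.
m_Y − m_Q = −2.5 log₁₀(2114) = -8.31.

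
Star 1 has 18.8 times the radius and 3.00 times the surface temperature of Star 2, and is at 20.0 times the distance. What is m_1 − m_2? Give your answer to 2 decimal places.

L_1/L_2 = (18.8)²(3.00)⁴ = 2.863×10^4.
F_1/F_2 = (L_1/L_2)/(d_1/d_2)² = 2.863×10^4/400.0 = 71.57.
m_1 − m_2 = −2.5 log₁₀(71.57) = -4.64.

-4.64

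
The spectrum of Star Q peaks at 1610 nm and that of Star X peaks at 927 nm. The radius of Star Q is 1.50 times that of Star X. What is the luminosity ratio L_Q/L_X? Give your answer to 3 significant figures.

Wien's law gives T ∝ 1/λ_max, so T_Q/T_X = λ_X/λ_Q = 927/1610 = 0.5758.
Then L ∝ R²T⁴ gives L_Q/L_X = (1.50)² × (0.5758)⁴ = 2.250 × 0.1099 = 0.2473.

0.247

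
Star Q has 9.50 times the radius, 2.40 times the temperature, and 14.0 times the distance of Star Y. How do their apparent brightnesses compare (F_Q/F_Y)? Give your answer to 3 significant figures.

L_Q/L_Y = (R_Q/R_Y)²(T_Q/T_Y)⁴ = (9.50)² × (2.40)⁴ = 2994.
F_Q/F_Y = (L_Q/L_Y)/(d_Q/d_Y)² = 2994 / (14.0)² = 15.28.

15.3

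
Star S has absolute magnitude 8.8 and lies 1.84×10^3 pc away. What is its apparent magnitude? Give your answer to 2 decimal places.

20.12

m = M + 5 log₁₀(d/10 pc) = 8.8 + 5 log₁₀(1.84×10^3/10)
  = 8.8 + 5 × 2.265 = 8.8 + 11.32 = 20.12.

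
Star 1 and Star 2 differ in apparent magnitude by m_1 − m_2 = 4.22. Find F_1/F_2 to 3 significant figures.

F_1/F_2 = 10^(−(m_1 − m_2)/2.5) = 10^(-4.22/2.5) = 10^-1.688 = 0.02051.

0.0205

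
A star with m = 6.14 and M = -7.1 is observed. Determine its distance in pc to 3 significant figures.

m − M = 5 log₁₀(d/10 pc)
6.14 − (-7.1) = 13.24 = 5 log₁₀(d/10)
d = 10 × 10^(13.24/5) = 10 × 10^2.648 = 4446 pc.

4.45×10^3 pc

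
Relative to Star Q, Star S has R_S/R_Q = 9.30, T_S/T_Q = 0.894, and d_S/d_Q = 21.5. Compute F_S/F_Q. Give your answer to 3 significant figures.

L_S/L_Q = (R_S/R_Q)²(T_S/T_Q)⁴ = (9.30)² × (0.894)⁴ = 55.25.
F_S/F_Q = (L_S/L_Q)/(d_S/d_Q)² = 55.25 / (21.5)² = 0.1195.

0.120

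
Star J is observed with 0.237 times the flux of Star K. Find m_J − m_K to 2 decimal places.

m_J − m_K = −2.5 log₁₀(F_J/F_K) = −2.5 log₁₀(0.237) = −2.5 × (-0.625) = 1.563.

1.56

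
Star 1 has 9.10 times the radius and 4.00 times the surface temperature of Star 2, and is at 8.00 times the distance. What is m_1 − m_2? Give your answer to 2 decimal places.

L_1/L_2 = (9.10)²(4.00)⁴ = 2.120×10^4.
F_1/F_2 = (L_1/L_2)/(d_1/d_2)² = 2.120×10^4/64.00 = 331.2.
m_1 − m_2 = −2.5 log₁₀(331.2) = -6.30.

-6.30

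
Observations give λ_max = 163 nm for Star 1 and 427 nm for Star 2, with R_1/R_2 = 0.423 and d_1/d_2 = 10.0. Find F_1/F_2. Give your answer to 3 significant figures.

0.0843

Wien's law: T_1/T_2 = λ_2/λ_1 = 427/163 = 2.620.
L_1/L_2 = (R_1/R_2)²(T_1/T_2)⁴ = (0.423)²(2.620)⁴ = 8.426.
F_1/F_2 = (L_1/L_2)/(d_1/d_2)² = 8.426/(10.0)² = 0.08426.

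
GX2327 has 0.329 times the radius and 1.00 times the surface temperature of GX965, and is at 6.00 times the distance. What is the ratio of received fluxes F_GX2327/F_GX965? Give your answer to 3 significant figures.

L_GX2327/L_GX965 = (R_GX2327/R_GX965)²(T_GX2327/T_GX965)⁴ = (0.329)² × (1.00)⁴ = 0.1082.
F_GX2327/F_GX965 = (L_GX2327/L_GX965)/(d_GX2327/d_GX965)² = 0.1082 / (6.00)² = 0.003007.

0.00301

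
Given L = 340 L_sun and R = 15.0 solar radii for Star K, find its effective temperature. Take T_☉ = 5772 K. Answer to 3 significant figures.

6.40×10^3 K

T/T_☉ = (L/L_☉)^(1/4) / (R/R_☉)^(1/2)
T = 5772 × (340)^(1/4) / √(15.0) = 5772 × 4.294 / 3.873 = 6400 K.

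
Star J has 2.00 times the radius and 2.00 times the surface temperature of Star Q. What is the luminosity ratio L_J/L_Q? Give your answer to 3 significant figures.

From the Stefan–Boltzmann law, L ∝ R²T⁴, so
L_J/L_Q = (R_J/R_Q)² (T_J/T_Q)⁴ = (2.00)² × (2.00)⁴ = 4.000 × 16.00 = 64.00.

64.0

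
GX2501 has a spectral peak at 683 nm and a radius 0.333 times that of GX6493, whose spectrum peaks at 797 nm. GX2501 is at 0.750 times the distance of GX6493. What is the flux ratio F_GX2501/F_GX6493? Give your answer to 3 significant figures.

Wien's law: T_GX2501/T_GX6493 = λ_GX6493/λ_GX2501 = 797/683 = 1.167.
L_GX2501/L_GX6493 = (R_GX2501/R_GX6493)²(T_GX2501/T_GX6493)⁴ = (0.333)²(1.167)⁴ = 0.2056.
F_GX2501/F_GX6493 = (L_GX2501/L_GX6493)/(d_GX2501/d_GX6493)² = 0.2056/(0.750)² = 0.3655.

0.366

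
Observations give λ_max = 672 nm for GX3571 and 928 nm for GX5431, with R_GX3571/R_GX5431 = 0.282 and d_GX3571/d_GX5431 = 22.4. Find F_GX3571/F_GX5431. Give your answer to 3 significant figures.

Wien's law: T_GX3571/T_GX5431 = λ_GX5431/λ_GX3571 = 928/672 = 1.381.
L_GX3571/L_GX5431 = (R_GX3571/R_GX5431)²(T_GX3571/T_GX5431)⁴ = (0.282)²(1.381)⁴ = 0.2892.
F_GX3571/F_GX5431 = (L_GX3571/L_GX5431)/(d_GX3571/d_GX5431)² = 0.2892/(22.4)² = 5.764×10^-4.

5.76×10^-4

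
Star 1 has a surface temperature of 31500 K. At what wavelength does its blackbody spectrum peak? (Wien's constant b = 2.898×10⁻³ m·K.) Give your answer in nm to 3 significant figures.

92.0 nm

λ_max = b/T = 2.898×10⁻³ / 31500 = 9.20×10^-8 m = 92.00 nm.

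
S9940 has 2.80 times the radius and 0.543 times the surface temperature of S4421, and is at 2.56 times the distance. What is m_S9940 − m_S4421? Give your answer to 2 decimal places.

2.46

L_S9940/L_S4421 = (2.80)²(0.543)⁴ = 0.6816.
F_S9940/F_S4421 = (L_S9940/L_S4421)/(d_S9940/d_S4421)² = 0.6816/6.554 = 0.1040.
m_S9940 − m_S4421 = −2.5 log₁₀(0.1040) = 2.46.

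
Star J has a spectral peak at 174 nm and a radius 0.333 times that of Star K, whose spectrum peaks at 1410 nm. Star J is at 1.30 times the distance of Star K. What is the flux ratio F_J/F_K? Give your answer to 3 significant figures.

Wien's law: T_J/T_K = λ_K/λ_J = 1410/174 = 8.103.
L_J/L_K = (R_J/R_K)²(T_J/T_K)⁴ = (0.333)²(8.103)⁴ = 478.2.
F_J/F_K = (L_J/L_K)/(d_J/d_K)² = 478.2/(1.30)² = 282.9.

283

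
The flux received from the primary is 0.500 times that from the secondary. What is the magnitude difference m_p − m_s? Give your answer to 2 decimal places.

m_p − m_s = −2.5 log₁₀(F_p/F_s) = −2.5 log₁₀(0.500) = −2.5 × (-0.301) = 0.753.

0.75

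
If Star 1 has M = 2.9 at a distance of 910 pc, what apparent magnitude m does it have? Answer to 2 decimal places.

m = M + 5 log₁₀(d/10 pc) = 2.9 + 5 log₁₀(910/10)
  = 2.9 + 5 × 1.959 = 2.9 + 9.80 = 12.70.

12.70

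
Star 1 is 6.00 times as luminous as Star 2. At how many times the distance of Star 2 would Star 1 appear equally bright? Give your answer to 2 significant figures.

2.4

Equal flux requires L_1/d_1² = L_2/d_2², so d_1/d_2 = √(L_1/L_2)
= √(6.00) = 2.449.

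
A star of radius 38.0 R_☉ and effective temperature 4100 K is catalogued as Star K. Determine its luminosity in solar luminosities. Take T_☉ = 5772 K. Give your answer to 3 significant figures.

368 solar luminosities

L/L_☉ = (R/R_☉)² (T/T_☉)⁴ = (38.0)² × (4100/5772)⁴
       = 1444 × (0.7103)⁴ = 1444 × 0.2546 = 367.6.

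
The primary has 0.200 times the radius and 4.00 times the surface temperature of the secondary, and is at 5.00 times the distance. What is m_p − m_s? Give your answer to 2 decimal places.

L_p/L_s = (0.200)²(4.00)⁴ = 10.24.
F_p/F_s = (L_p/L_s)/(d_p/d_s)² = 10.24/25.00 = 0.4096.
m_p − m_s = −2.5 log₁₀(0.4096) = 0.97.

0.97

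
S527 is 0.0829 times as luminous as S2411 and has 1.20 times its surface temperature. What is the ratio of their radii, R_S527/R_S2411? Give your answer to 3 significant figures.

0.200

L ∝ R²T⁴ gives R ∝ √L / T², so
R_S527/R_S2411 = √(0.0829) / (1.20)² = 0.2879 / 1.440 = 0.1999.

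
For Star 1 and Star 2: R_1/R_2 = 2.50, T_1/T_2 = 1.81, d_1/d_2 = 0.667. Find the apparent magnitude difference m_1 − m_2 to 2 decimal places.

-5.45

L_1/L_2 = (2.50)²(1.81)⁴ = 67.08.
F_1/F_2 = (L_1/L_2)/(d_1/d_2)² = 67.08/0.4449 = 150.8.
m_1 − m_2 = −2.5 log₁₀(150.8) = -5.45.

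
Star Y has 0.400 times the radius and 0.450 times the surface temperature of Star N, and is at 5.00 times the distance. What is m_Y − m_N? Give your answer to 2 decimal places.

L_Y/L_N = (0.400)²(0.450)⁴ = 0.006561.
F_Y/F_N = (L_Y/L_N)/(d_Y/d_N)² = 0.006561/25.00 = 2.624×10^-4.
m_Y − m_N = −2.5 log₁₀(2.624×10^-4) = 8.95.

8.95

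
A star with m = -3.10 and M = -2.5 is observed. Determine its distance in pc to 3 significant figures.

7.59 pc

m − M = 5 log₁₀(d/10 pc)
-3.10 − (-2.5) = -0.60 = 5 log₁₀(d/10)
d = 10 × 10^(-0.60/5) = 10 × 10^-0.120 = 7.586 pc.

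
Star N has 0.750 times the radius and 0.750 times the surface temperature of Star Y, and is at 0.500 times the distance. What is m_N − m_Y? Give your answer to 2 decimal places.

L_N/L_Y = (0.750)²(0.750)⁴ = 0.1780.
F_N/F_Y = (L_N/L_Y)/(d_N/d_Y)² = 0.1780/0.2500 = 0.7119.
m_N − m_Y = −2.5 log₁₀(0.7119) = 0.37.

0.37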